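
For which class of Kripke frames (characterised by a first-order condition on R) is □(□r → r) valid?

shift-reflexivity: ∀x ∀y (Rxy → Ryy)

Suppose □(□r→r) is valid. Take Rxy and set V(r)={w : Ryw}. Then at y, □r holds; since □(□r→r) at x, □r→r at y, so r at y, i.e. Ryy.
Conversely, any frame satisfying ∀x ∀y (Rxy → Ryy) validates the schema.
Frame condition: ∀x ∀y (Rxy → Ryy).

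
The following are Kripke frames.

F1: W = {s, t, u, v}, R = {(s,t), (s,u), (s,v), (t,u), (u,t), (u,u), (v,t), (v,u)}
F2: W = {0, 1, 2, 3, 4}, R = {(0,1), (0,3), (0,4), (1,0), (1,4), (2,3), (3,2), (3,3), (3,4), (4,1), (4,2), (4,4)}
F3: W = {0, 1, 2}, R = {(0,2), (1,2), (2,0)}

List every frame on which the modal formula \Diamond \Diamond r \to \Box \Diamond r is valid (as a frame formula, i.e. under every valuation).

Frame correspondent (Sahlqvist): \forall x \forall y \forall z ((x R^2 y \wedge xRz) \to \exists w (y = w \wedge zRw)) — i.e. a generalized confluence (Geach) condition.
F1: fails — sR²t, sRt but no w with t=w and tRw.
F2: fails — 0R²0, 0R3 but no w with 0=w and 3Rw.
F3: condition met.

F3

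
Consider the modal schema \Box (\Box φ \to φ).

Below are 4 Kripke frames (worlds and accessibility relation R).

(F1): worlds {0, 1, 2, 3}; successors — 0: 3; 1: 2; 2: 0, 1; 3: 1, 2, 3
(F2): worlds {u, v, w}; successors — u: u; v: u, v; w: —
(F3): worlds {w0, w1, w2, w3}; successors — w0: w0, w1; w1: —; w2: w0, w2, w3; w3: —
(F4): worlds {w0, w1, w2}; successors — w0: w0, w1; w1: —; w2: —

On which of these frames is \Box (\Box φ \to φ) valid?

(F2)

This is the axiom for shift-reflexivity; its first-order frame correspondent is \forall x \forall y (Rxy \to Ryy).
(F1): fails — R32 but not R22.
(F2): condition met.
(F3): fails — Rw0w1 but not Rw1w1.
(F4): fails — Rw0w1 but not Rw1w1.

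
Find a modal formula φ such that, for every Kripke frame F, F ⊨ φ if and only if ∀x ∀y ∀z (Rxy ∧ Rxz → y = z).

The condition is partial functionality. The CD schema ◇q → □q defines it.

◇q → □q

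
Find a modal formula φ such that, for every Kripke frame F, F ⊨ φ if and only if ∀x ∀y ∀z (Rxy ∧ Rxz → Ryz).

This is the Euclidean property; the standard corresponding axiom is 5: ◇p → □◇p.
Suppose ◇p→□◇p is valid. Take Rxy, Rxz and set V(p)={y}. Then ◇p at x, so □◇p at x, so ◇p at z, so some w with Rzw has p; w=y, i.e. Rzy. By symmetry of the argument, Ryz.

◇p → □◇p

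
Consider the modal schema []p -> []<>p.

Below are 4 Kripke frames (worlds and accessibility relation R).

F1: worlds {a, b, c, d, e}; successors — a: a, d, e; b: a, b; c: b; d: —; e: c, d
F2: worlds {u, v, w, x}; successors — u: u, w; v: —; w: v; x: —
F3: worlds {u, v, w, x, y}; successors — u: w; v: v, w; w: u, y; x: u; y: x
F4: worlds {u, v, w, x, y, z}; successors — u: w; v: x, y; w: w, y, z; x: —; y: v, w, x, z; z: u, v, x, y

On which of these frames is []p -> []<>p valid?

none

The schema corresponds to a generalized confluence (Geach) condition: forall x forall z (xRz -> exists w (xRw & zRw)).
F1: fails — aRd but no w with aRw and dRw.
F2: fails — uRw but no t with uRt and wRt.
F3: fails — uRw but no t with uRt and wRt.
F4: fails — vRx but no t with vRt and xRt.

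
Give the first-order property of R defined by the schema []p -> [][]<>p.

This is a Sahlqvist (Geach-type) schema ◇^0□^1p → □^2◇^1p.
Minimal-valuation argument: fix x; take any y with xR^0y and any z with xR^2z. Set V(p) to the set of worlds R-reachable from y in exactly 1 step. Then □^1p holds at y, so the antecedent holds at x; validity forces ◇^1p at z, giving a w with zR^1w and yR^1w.
First-order correspondent: forall x forall z (x R^2 z -> exists w (xRw & zRw)).

forall x forall z (x R^2 z -> exists w (xRw & zRw))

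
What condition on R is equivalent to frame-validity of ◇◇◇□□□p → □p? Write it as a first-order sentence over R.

∀x ∀y ∀z ((xR³y ∧ xRz) → ∃w (yR³w ∧ z = w))

This is a Sahlqvist (Geach-type) schema ◇^3□^3p → □^1◇^0p.
First-order correspondent: ∀x ∀y ∀z ((xR³y ∧ xRz) → ∃w (yR³w ∧ z = w)).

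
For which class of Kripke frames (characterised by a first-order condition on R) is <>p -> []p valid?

Suppose ◇p→□p is valid. Take Rxy, Rxz and set V(p)={y}. Then ◇p at x, so □p at x, so p at z, i.e. z=y.
The converse is a direct semantic check.
Frame condition: forall x forall y forall z (Rxy & Rxz -> y = z).

Partial functionality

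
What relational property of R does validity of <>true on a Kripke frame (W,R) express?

Seriality

◇⊤ holds at w iff w has a successor, so frame-validity of ◇⊤ is exactly seriality. Equivalently via □p → ◇p:
Suppose □p→◇p is valid. At any x set V(p)=W. Then □p at x, so ◇p at x, so x has a successor.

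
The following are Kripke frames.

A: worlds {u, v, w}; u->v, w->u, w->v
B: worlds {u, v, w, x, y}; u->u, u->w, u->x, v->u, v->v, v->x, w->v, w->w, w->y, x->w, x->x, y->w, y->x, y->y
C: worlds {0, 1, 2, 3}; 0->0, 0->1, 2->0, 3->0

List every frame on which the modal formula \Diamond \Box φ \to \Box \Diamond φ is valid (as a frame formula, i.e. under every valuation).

B

This is the axiom for convergence; its first-order frame correspondent is \forall x \forall y \forall z (Rxy \wedge Rxz \to \exists w (Ryw \wedge Rzw)).
A: fails — Ruv and Ruv but v and v have no common successor.
B: satisfies the condition.
C: fails — R00 and R01 but 0 and 1 have no common successor.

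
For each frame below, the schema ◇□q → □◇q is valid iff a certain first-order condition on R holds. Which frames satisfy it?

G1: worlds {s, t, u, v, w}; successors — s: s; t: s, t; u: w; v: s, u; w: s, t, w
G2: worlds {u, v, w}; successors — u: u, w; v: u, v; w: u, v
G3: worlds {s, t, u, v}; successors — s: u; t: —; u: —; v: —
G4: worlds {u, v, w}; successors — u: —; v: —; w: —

G2, G4

The schema corresponds to convergence: ∀x ∀y ∀z (Rxy ∧ Rxz → ∃w (Ryw ∧ Rzw)).
G1: fails — Rvu and Rvs but u and s have no common successor.
G2: condition met.
G3: fails — Rsu and Rsu but u and u have no common successor.
G4: condition met.
Valid on: G2, G4.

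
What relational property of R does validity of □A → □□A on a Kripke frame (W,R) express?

transitivity

Suppose □A→□□A is valid. Take Rxy, Ryz and set V(A)={w : Rxw}. Then □A at x, so □□A at x, so □A at y, so A at z, i.e. Rxz.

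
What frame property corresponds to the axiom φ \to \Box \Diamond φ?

Suppose φ→□◇φ is valid. Take Rxy and set V(φ)={x}. Then φ at x, so □◇φ at x, so ◇φ at y, so some z with Ryz has φ; z=x, i.e. Ryx.
The converse is a direct semantic check.
So the correspondent is symmetry.

symmetry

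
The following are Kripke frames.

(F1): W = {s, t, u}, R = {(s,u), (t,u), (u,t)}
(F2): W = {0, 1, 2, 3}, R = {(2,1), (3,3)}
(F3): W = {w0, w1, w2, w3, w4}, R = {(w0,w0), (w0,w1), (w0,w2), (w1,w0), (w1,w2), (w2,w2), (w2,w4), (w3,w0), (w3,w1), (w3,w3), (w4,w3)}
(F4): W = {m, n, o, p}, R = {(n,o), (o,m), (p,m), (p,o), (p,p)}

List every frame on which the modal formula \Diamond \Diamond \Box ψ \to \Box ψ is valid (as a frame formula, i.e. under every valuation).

(F1), (F2)

This is the axiom for a generalized confluence (Geach) condition; its first-order frame correspondent is \forall x \forall y \forall z ((x R^2 y \wedge xRz) \to \exists w (yRw \wedge z = w)).
(F1): satisfies the condition.
(F2): satisfies the condition.
(F3): fails — w0R²w1, w0Rw1 but no w with w1Rw and w1=w.
(F4): fails — nR²m, nRo but no w with mRw and o=w.
Valid on: (F1), (F2).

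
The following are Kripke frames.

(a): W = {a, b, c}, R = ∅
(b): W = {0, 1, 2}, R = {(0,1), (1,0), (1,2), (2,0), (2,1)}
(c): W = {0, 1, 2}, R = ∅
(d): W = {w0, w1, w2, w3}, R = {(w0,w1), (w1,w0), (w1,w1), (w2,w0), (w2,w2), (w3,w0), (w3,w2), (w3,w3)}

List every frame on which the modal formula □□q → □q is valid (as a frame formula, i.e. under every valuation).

The schema corresponds to density: ∀x ∀y (Rxy → ∃z (Rxz ∧ Rzy)).
(a): condition met.
(b): fails — R12 but no z with R1z and Rz2.
(c): condition met.
(d): condition met.

(a), (c), (d)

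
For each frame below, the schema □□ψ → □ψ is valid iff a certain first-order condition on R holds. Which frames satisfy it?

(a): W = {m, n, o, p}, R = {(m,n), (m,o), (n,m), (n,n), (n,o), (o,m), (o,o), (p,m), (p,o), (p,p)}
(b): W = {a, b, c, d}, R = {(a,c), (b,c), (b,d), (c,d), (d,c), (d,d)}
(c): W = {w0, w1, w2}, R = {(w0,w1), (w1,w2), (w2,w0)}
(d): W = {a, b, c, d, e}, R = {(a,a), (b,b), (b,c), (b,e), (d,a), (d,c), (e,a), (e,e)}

This is the axiom for density; its first-order frame correspondent is ∀x ∀y (Rxy → ∃z (Rxz ∧ Rzy)).
(a): holds.
(b): fails — Rac but no z with Raz and Rzc.
(c): fails — Rw1w2 but no z with Rw1z and Rzw2.
(d): fails — Rdc but no z with Rdz and Rzc.

(a)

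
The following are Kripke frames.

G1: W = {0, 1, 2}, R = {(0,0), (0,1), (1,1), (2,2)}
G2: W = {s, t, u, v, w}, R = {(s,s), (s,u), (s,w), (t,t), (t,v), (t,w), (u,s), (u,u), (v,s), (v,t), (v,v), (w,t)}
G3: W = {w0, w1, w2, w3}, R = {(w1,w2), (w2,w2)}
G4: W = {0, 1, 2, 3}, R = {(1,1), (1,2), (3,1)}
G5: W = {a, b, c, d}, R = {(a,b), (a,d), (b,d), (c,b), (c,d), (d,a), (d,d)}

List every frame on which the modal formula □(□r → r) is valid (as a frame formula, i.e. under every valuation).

Frame correspondent (Sahlqvist): ∀x ∀y (Rxy → Ryy) — i.e. shift-reflexivity.
G1: ✓.
G2: fails — Rtw but not Rww.
G3: ✓.
G4: fails — R12 but not R22.
G5: fails — Rab but not Rbb.
Valid on: G1, G3.

G1, G3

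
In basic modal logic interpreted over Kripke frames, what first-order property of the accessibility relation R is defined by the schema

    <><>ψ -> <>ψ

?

Equivalently (dual form): □ψ → □□ψ.
Suppose □ψ→□□ψ is valid. Take Rxy, Ryz and set V(ψ)={w : Rxw}. Then □ψ at x, so □□ψ at x, so □ψ at y, so ψ at z, i.e. Rxz.

Transitivity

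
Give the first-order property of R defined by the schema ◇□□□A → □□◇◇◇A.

∀x ∀y ∀z ((xRy ∧ xR²z) → ∃w (yR³w ∧ zR³w))

This is a Sahlqvist (Geach-type) schema ◇^1□^3A → □^2◇^3A.
Minimal-valuation argument: fix x; take any y with xR^1y and any z with xR^2z. Set V(A) to the set of worlds R-reachable from y in exactly 3 steps. Then □^3A holds at y, so the antecedent holds at x; validity forces ◇^3A at z, giving a w with zR^3w and yR^3w.
First-order correspondent: ∀x ∀y ∀z ((xRy ∧ xR²z) → ∃w (yR³w ∧ zR³w)).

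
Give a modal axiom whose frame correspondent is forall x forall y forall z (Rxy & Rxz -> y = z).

◇r → □r

A defining formula is ◇r → □r (the CD axiom).
Suppose ◇r→□r is valid. Take Rxy, Rxz and set V(r)={y}. Then ◇r at x, so □r at x, so r at z, i.e. z=y.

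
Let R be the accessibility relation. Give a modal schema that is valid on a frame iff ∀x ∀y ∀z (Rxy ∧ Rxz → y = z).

◇p → □p

A defining formula is ◇p → □p (the CD axiom).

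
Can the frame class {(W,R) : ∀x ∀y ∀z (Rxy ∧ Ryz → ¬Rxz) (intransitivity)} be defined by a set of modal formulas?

No

If a class were modally definable it would be closed under surjective bounded morphisms (Goldblatt–Thomason).
The 5-cycle (worlds s,t,u,v,w with s→t→u→v→w→s) is intransitive. Mapping every world to a single reflexive point • is a surjective bounded morphism; the reflexive point is not intransitive (R••∧R•• but R••).
So the class is not modally definable.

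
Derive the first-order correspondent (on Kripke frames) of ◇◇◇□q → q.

This is a Sahlqvist (Geach-type) schema ◇^3□^1q → □^0◇^0q.
Minimal-valuation argument: fix x; take any y with xR^3y and any z with xR^0z. Set V(q) to the set of worlds R-reachable from y in exactly 1 step. Then □^1q holds at y, so the antecedent holds at x; validity forces ◇^0q at z, giving a w with zR^0w and yR^1w.
First-order correspondent: ∀x ∀y (xR³y → ∃w (yRw ∧ x = w)).

∀x ∀y (xR³y → ∃w (yRw ∧ x = w))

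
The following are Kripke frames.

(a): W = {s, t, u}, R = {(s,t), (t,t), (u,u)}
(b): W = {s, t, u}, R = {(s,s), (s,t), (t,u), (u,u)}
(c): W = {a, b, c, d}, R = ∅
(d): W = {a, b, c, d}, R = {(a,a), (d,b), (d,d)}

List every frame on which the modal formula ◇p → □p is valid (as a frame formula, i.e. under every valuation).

The schema corresponds to partial functionality: ∀x ∀y ∀z (Rxy ∧ Rxz → y = z).
(a): satisfies the condition.
(b): fails — s sees both s and t.
(c): satisfies the condition.
(d): fails — d sees both b and d.

(a), (c)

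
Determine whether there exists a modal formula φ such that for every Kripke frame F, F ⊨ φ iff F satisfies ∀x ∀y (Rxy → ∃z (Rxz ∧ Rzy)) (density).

This is a Sahlqvist condition; the C4 axiom □□p → □p defines it.

Yes — defined by □□p → □p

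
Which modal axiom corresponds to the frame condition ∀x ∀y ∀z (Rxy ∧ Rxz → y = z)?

◇r → □r

A defining formula is ◇r → □r (the CD axiom).
Suppose ◇r→□r is valid. Take Rxy, Rxz and set V(r)={y}. Then ◇r at x, so □r at x, so r at z, i.e. z=y.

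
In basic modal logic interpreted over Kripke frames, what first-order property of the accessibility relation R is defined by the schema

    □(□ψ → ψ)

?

shift-reflexivity: ∀x ∀y (Rxy → Ryy)

This is the T□ axiom.
It corresponds to shift-reflexivity: ∀x ∀y (Rxy → Ryy).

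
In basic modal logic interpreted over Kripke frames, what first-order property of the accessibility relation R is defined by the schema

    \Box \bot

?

emptiness of R

□⊥ is valid iff no world has any successor (otherwise □⊥ fails at any world with one).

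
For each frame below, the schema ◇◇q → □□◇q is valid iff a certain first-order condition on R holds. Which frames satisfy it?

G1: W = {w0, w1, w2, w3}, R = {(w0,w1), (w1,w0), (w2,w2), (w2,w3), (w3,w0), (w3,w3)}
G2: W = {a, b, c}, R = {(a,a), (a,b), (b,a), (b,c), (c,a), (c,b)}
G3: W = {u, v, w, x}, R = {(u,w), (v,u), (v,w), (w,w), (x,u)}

G3

The schema corresponds to a generalized confluence (Geach) condition: ∀x ∀y ∀z ((xR²y ∧ xR²z) → ∃w (y = w ∧ zRw)).
G1: fails — w0R²w0, w0R²w0 but no w with w0=w and w0Rw.
G2: fails — aR²b, aR²b but no w with b=w and bRw.
G3: ✓.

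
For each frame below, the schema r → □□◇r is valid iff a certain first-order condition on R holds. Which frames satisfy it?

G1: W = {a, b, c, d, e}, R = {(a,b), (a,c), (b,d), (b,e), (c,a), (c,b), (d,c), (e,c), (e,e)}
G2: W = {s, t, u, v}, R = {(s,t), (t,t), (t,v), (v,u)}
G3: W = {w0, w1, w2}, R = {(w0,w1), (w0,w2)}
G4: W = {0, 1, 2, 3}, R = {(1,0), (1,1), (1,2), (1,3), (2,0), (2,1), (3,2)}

Frame correspondent (Sahlqvist): ∀x ∀z (xR²z → ∃w (x = w ∧ zRw)) — i.e. a generalized confluence (Geach) condition.
G1: fails — aR²a but no w with a=w and aRw.
G2: fails — sR²t but no w with s=w and tRw.
G3: condition met.
G4: fails — 1R²0 but no w with 1=w and 0Rw.

G3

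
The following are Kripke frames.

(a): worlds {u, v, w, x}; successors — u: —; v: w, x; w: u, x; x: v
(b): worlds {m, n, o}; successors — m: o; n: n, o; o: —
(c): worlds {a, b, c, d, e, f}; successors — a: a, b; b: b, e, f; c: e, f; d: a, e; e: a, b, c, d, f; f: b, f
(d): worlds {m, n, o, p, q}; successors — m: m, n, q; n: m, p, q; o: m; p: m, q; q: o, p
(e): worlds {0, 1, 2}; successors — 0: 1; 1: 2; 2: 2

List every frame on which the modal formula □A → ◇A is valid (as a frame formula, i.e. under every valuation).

The schema corresponds to seriality: ∀x ∃y Rxy.
(a): fails — world u has no successor.
(b): fails — world o has no successor.
(c): holds.
(d): holds.
(e): holds.
Valid on: (c), (d), (e).

(c), (d), (e)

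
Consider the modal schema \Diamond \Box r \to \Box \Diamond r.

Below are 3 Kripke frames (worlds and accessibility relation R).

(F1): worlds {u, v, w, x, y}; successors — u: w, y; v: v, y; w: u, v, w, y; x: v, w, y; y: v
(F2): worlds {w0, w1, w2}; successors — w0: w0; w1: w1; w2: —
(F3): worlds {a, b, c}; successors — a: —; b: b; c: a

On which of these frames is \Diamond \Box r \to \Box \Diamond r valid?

(F2)

This is the axiom for convergence; its first-order frame correspondent is \forall x \forall y \forall z (Rxy \wedge Rxz \to \exists w (Ryw \wedge Rzw)).
(F1): fails — Rwu and Rwy but u and y have no common successor.
(F2): holds.
(F3): fails — Rca and Rca but a and a have no common successor.
Valid on: (F2).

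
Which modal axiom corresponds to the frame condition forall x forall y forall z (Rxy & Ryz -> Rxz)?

The condition is transitivity. The 4 schema □p → □□p defines it.

□p → □□p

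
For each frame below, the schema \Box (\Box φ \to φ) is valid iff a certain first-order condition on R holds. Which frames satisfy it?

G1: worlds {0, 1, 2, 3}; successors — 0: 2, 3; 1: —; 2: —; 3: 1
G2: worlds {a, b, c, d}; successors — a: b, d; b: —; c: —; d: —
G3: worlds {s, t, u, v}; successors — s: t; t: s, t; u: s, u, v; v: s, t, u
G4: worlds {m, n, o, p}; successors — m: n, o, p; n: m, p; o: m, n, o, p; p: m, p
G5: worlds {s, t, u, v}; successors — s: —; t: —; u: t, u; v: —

none

This is the axiom for shift-reflexivity; its first-order frame correspondent is \forall x \forall y (Rxy \to Ryy).
G1: fails — R31 but not R11.
G2: fails — Rad but not Rdd.
G3: fails — Ruv but not Rvv.
G4: fails — Rom but not Rmm.
G5: fails — Rut but not Rtt.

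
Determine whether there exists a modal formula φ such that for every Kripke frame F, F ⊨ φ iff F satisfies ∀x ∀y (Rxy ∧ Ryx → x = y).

Not definable by any modal formula

Any modally definable frame class is closed under surjective bounded morphisms.
The 6-cycle (worlds a,b,c,d,e,f with a→b→c→d→e→f→a) is antisymmetric. Sending even-indexed worlds to a and odd-indexed worlds to b is a surjective bounded morphism onto the two-world frame with a↔b, which is not antisymmetric.
Hence antisymmetry is not modally definable.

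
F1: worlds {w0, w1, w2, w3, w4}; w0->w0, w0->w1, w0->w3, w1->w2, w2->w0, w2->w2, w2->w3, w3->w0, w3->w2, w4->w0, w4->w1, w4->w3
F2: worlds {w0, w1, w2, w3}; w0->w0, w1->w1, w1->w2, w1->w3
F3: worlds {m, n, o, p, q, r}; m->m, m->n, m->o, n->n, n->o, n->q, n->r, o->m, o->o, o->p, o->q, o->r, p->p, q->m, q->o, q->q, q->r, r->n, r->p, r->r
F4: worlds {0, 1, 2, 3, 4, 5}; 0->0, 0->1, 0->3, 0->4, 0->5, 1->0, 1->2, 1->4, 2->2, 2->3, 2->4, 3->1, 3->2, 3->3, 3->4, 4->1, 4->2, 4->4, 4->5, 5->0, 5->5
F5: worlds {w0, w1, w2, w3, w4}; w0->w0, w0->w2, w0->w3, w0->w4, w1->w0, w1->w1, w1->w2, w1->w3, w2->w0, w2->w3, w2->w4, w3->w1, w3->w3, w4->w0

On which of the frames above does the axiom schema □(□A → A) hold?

F3

This is the axiom for shift-reflexivity; its first-order frame correspondent is ∀x ∀y (Rxy → Ryy).
F1: fails — Rw4w1 but not Rw1w1.
F2: fails — Rw1w2 but not Rw2w2.
F3: condition met.
F4: fails — R01 but not R11.
F5: fails — Rw1w2 but not Rw2w2.
Valid on: F3.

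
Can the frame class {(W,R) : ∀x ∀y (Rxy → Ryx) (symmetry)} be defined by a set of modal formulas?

This is a Sahlqvist condition; the B axiom r → □◇r defines it.
Suppose r→□◇r is valid. Take Rxy and set V(r)={x}. Then r at x, so □◇r at x, so ◇r at y, so some z with Ryz has r; z=x, i.e. Ryx.

Yes, by r → □◇r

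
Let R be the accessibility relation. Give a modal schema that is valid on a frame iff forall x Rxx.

The condition is reflexivity. The T schema □s → s defines it.
Suppose □s→s is valid. At any x set V(s)={w : Rxw}. Then □s holds at x, so s holds at x, i.e. Rxx.

□s → s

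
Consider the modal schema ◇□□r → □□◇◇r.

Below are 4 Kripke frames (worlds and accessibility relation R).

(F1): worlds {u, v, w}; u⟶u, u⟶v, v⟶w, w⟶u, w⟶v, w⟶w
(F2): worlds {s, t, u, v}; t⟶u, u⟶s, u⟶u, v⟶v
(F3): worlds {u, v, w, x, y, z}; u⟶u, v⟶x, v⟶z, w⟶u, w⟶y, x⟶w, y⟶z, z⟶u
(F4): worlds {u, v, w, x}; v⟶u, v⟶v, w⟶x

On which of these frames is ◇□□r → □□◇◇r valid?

This is the axiom for a generalized confluence (Geach) condition; its first-order frame correspondent is ∀x ∀y ∀z ((xRy ∧ xR²z) → ∃w (yR²w ∧ zR²w)).
(F1): holds.
(F2): fails — tRu, tR²s but no w with uR²w and sR²w.
(F3): holds.
(F4): fails — vRu, vR²u but no t with uR²t and uR²t.

(F1), (F3)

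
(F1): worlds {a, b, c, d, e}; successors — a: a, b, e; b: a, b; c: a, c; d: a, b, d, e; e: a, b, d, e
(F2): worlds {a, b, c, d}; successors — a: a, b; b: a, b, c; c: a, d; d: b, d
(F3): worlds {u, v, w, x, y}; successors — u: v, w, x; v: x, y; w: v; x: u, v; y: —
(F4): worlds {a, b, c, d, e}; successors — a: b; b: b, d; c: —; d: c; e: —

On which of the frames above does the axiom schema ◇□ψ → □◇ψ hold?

The schema corresponds to convergence: ∀x ∀y ∀z (Rxy ∧ Rxz → ∃w (Ryw ∧ Rzw)).
(F1): ✓.
(F2): ✓.
(F3): fails — Ruv and Ruw but v and w have no common successor.
(F4): fails — Rbd and Rbb but d and b have no common successor.

(F1), (F2)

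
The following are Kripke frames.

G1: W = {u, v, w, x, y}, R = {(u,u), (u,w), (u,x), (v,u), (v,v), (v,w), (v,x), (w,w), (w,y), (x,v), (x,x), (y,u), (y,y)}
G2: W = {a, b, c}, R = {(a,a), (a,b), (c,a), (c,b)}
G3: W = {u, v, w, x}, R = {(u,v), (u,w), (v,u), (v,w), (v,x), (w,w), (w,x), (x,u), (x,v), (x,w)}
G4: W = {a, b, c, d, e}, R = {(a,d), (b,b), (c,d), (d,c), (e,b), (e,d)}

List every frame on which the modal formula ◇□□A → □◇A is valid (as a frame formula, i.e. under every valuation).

G3

Frame correspondent (Sahlqvist): ∀x ∀y ∀z ((xRy ∧ xRz) → ∃w (yR²w ∧ zRw)) — i.e. a generalized confluence (Geach) condition.
G1: fails — uRw, uRx but no t with wR²t and xRt.
G2: fails — aRa, aRb but no w with aR²w and bRw.
G3: condition met.
G4: fails — aRd, aRd but no w with dR²w and dRw.
Valid on: G3.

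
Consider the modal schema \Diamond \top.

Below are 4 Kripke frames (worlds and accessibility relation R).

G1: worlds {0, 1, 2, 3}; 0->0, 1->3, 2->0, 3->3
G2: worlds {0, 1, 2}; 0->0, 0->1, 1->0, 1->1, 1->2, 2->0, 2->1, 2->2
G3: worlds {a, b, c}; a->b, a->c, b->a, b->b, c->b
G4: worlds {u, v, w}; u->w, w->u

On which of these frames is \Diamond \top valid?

Frame correspondent (Sahlqvist): \forall x \exists y Rxy — i.e. seriality.
G1: holds.
G2: holds.
G3: holds.
G4: fails — world v has no successor.
Valid on: G1, G2, G3.

G1, G2, G3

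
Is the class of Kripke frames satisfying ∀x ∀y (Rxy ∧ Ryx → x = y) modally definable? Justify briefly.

Not definable by any modal formula

Any modally definable frame class is closed under surjective bounded morphisms.
The 6-cycle (worlds 0,1,2,3,4,5 with 0→1→2→3→4→5→0) is antisymmetric. Sending even-indexed worlds to s and odd-indexed worlds to t is a surjective bounded morphism onto the two-world frame with s↔t, which is not antisymmetric.
So no modal formula (or set of formulas) defines exactly the antisymmetric frames.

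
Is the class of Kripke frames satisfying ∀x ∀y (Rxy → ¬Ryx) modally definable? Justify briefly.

Not modally definable

If a class were modally definable it would be closed under surjective bounded morphisms (Goldblatt–Thomason).
The 4-cycle (worlds a,b,c,d with a→b→c→d→a) is asymmetric. Mapping every world to a single reflexive point • is a surjective bounded morphism, and the reflexive point is not asymmetric (R•• but asymmetry requires ¬R••).
So no modal formula (or set of formulas) defines exactly the asymmetric frames.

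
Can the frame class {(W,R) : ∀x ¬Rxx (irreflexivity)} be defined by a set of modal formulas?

Not definable by any modal formula

If a class were modally definable it would be closed under surjective bounded morphisms (Goldblatt–Thomason).
The 3-cycle (worlds a,b,c with a→b→c→a) is irreflexive, and the map sending every world to a single reflexive point • is a surjective bounded morphism (forth: every edge maps to (•,•); back: every world has a successor). So any modal formula valid on the 3-cycle is also valid on the reflexive point, which is not irreflexive.
So the class is not modally definable.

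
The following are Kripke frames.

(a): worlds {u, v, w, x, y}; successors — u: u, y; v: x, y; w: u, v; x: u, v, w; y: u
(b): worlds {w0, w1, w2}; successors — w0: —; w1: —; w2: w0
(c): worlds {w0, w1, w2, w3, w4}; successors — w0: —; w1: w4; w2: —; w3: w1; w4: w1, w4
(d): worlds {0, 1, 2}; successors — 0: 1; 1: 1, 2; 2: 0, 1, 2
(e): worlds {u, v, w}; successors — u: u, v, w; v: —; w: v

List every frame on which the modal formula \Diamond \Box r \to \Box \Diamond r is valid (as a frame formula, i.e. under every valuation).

(c), (d)

The schema corresponds to convergence: \forall x \forall y \forall z (Rxy \wedge Rxz \to \exists w (Ryw \wedge Rzw)).
(a): fails — Rxw and Rxv but w and v have no common successor.
(b): fails — Rw2w0 and Rw2w0 but w0 and w0 have no common successor.
(c): ✓.
(d): ✓.
(e): fails — Ruv and Ruv but v and v have no common successor.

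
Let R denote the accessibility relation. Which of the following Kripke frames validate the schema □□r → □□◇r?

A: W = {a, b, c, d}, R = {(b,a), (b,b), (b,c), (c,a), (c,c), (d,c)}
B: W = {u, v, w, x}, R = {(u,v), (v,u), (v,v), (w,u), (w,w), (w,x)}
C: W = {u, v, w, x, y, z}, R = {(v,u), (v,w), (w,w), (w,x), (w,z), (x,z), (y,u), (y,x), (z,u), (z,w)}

none

The schema corresponds to a generalized confluence (Geach) condition: ∀x ∀z (xR²z → ∃w (xR²w ∧ zRw)).
A: fails — bR²a but no w with bR²w and aRw.
B: fails — wR²x but no t with wR²t and xRt.
C: fails — wR²u but no t with wR²t and uRt.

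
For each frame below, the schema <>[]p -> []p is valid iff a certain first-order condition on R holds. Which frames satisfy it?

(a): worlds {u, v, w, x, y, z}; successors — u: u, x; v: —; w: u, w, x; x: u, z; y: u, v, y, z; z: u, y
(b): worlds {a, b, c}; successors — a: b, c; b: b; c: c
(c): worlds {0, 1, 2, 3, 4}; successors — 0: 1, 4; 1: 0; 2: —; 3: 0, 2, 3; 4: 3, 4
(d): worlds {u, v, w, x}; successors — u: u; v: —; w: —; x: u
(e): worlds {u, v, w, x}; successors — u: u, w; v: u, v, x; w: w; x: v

This is the axiom for the Euclidean property; its first-order frame correspondent is forall x forall y forall z (Rxy & Rxz -> Ryz).
(a): fails — Rux and Rux but not Rxx.
(b): fails — Rac and Rab but not Rcb.
(c): fails — R01 and R01 but not R11.
(d): condition met.
(e): fails — Ruw and Ruu but not Rwu.
Valid on: (d).

(d)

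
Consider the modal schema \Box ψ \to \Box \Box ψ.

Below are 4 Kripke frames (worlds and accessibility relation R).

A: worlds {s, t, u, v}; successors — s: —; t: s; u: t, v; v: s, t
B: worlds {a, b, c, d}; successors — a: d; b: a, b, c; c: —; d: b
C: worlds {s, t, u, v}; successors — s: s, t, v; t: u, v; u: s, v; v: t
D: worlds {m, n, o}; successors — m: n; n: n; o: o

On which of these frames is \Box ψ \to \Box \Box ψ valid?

This is the axiom for transitivity; its first-order frame correspondent is \forall x \forall y \forall z (Rxy \wedge Ryz \to Rxz).
A: fails — Ruv and Rvs but not Rus.
B: fails — Rba and Rad but not Rbd.
C: fails — Ruv and Rvt but not Rut.
D: satisfies the condition.

D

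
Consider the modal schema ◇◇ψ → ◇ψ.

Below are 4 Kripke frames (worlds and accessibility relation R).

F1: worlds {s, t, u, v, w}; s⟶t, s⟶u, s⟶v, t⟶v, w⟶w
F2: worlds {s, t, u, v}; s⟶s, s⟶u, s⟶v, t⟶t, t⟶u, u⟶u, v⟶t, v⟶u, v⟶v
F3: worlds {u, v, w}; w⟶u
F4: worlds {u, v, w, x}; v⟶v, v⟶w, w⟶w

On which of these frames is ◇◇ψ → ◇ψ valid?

F1, F3, F4

Frame correspondent (Sahlqvist): ∀x ∀y ∀z (Rxy ∧ Ryz → Rxz) — i.e. transitivity.
F1: satisfies the condition.
F2: fails — Rsv and Rvt but not Rst.
F3: satisfies the condition.
F4: satisfies the condition.
Valid on: F1, F3, F4.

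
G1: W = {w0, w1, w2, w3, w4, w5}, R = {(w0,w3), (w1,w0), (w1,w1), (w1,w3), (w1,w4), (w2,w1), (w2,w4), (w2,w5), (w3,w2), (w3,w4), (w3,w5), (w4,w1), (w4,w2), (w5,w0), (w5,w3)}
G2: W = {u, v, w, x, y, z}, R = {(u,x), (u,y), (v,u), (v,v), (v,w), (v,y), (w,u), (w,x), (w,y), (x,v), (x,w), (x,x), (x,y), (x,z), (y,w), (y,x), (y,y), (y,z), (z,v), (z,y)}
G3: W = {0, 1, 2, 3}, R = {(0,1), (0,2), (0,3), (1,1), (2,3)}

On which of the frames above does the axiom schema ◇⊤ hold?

G1, G2

Frame correspondent (Sahlqvist): ∀x ∃y Rxy — i.e. seriality.
G1: satisfies the condition.
G2: satisfies the condition.
G3: fails — world 3 has no successor.
Valid on: G1, G2.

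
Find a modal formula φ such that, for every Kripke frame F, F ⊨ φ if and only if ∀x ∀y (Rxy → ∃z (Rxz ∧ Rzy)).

□□q → □q

The condition is density. The C4 schema □□q → □q defines it.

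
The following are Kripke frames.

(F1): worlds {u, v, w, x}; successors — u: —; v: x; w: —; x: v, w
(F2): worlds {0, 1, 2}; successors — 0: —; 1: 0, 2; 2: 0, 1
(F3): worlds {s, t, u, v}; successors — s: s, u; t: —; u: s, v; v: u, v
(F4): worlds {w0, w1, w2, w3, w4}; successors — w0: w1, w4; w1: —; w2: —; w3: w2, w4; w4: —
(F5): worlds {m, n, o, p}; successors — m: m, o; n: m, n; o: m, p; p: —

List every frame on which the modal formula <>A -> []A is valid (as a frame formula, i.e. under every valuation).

Frame correspondent (Sahlqvist): forall x forall y forall z (Rxy & Rxz -> y = z) — i.e. partial functionality.
(F1): fails — x sees both v and w.
(F2): fails — 1 sees both 0 and 2.
(F3): fails — s sees both s and u.
(F4): fails — w0 sees both w1 and w4.
(F5): fails — m sees both m and o.

none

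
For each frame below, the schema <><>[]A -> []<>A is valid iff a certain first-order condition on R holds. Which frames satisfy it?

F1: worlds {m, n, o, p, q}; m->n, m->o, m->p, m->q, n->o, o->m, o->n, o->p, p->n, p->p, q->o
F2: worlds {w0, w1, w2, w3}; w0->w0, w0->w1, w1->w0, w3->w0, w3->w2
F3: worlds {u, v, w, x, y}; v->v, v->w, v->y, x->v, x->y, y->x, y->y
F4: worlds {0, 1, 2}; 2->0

The schema corresponds to a generalized confluence (Geach) condition: forall x forall y forall z ((x R^2 y & xRz) -> exists w (yRw & zRw)).
F1: fails — mR²n, mRo but no w with nRw and oRw.
F2: fails — w3R²w0, w3Rw2 but no w with w0Rw and w2Rw.
F3: fails — vR²v, vRw but no t with vRt and wRt.
F4: holds.
Valid on: F4.

F4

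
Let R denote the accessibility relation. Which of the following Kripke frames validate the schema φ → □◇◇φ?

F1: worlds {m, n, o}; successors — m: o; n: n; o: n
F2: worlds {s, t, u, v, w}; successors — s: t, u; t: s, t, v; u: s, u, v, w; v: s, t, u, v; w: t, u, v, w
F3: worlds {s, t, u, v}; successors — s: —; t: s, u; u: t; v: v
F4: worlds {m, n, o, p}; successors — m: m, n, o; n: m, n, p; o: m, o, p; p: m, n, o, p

F4

The schema corresponds to a generalized confluence (Geach) condition: ∀x ∀z (xRz → ∃w (x = w ∧ zR²w)).
F1: fails — mRo but no w with m=w and oR²w.
F2: fails — wRt but no w* with w=w* and tR²w*.
F3: fails — tRs but no w with t=w and sR²w.
F4: satisfies the condition.
Valid on: F4.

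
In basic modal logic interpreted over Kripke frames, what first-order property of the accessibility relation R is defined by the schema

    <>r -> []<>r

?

the Euclidean property

This schema is the 5 axiom.
Its frame correspondent is the Euclidean property — forall x forall y forall z (Rxy & Rxz -> Ryz).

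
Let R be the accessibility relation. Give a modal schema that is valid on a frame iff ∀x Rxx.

A defining formula is □q → q (the T axiom).
Suppose □q→q is valid. At any x set V(q)={w : Rxw}. Then □q holds at x, so q holds at x, i.e. Rxx.

□q → q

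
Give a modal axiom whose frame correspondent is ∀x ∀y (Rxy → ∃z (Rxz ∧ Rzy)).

The condition is density. The C4 schema □□ψ → □ψ defines it.
Suppose □□ψ→□ψ is valid. Take Rxy and set V(ψ)={w : xR²w}. Then □□ψ at x, so □ψ at x, so ψ at y, i.e. ∃z(Rxz∧Rzy).

□□ψ → □ψ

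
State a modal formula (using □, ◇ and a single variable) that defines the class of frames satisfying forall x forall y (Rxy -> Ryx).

The condition is symmetry. The B schema r → □◇r defines it.
Suppose r→□◇r is valid. Take Rxy and set V(r)={x}. Then r at x, so □◇r at x, so ◇r at y, so some z with Ryz has r; z=x, i.e. Ryx.

r → □◇r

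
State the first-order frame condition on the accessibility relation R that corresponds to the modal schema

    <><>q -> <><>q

This is a Sahlqvist (Geach-type) schema ◇^2□^0q → □^0◇^2q.
Minimal-valuation argument: fix x; take any y with xR^2y and any z with xR^0z. Set V(q) to the set of worlds R-reachable from y in exactly 0 steps. Then □^0q holds at y, so the antecedent holds at x; validity forces ◇^2q at z, giving a w with zR^2w and yR^0w.
First-order correspondent: forall x forall y (x R^2 y -> exists w (y = w & x R^2 w)).

forall x forall y (x R^2 y -> exists w (y = w & x R^2 w))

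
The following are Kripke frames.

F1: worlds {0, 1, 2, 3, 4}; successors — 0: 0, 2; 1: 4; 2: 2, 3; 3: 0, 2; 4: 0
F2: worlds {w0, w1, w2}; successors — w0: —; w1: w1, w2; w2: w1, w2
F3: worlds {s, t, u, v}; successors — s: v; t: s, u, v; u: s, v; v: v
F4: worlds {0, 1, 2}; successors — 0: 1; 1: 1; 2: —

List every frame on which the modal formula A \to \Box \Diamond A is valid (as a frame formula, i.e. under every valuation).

F2

This is the axiom for symmetry; its first-order frame correspondent is \forall x \forall y (Rxy \to Ryx).
F1: fails — R02 but not R20.
F2: holds.
F3: fails — Ruv but not Rvu.
F4: fails — R01 but not R10.
Valid on: F2.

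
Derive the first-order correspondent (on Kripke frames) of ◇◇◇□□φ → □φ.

This is a Sahlqvist (Geach-type) schema ◇^3□^2φ → □^1◇^0φ.
First-order correspondent: ∀x ∀y ∀z ((xR³y ∧ xRz) → ∃w (yR²w ∧ z = w)).

∀x ∀y ∀z ((xR³y ∧ xRz) → ∃w (yR²w ∧ z = w))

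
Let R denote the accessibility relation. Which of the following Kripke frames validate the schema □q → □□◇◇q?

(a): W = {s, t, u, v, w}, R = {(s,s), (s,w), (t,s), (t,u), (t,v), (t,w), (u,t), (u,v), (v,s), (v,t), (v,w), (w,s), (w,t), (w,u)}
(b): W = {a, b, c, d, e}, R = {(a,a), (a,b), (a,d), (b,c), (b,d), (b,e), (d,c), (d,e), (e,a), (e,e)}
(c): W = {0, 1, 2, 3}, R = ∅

(a), (c)

The schema corresponds to a generalized confluence (Geach) condition: ∀x ∀z (xR²z → ∃w (xRw ∧ zR²w)).
(a): satisfies the condition.
(b): fails — aR²c but no w with aRw and cR²w.
(c): satisfies the condition.
Valid on: (a), (c).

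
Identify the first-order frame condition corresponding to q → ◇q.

Reflexivity

Equivalently (dual form): □q → q.
Suppose □q→q is valid. At any x set V(q)={w : Rxw}. Then □q holds at x, so q holds at x, i.e. Rxx.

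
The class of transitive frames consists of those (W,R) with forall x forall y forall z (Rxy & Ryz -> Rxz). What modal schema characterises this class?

A defining formula is □s → □□s (the 4 axiom).
Suppose □s→□□s is valid. Take Rxy, Ryz and set V(s)={w : Rxw}. Then □s at x, so □□s at x, so □s at y, so s at z, i.e. Rxz.

□s → □□s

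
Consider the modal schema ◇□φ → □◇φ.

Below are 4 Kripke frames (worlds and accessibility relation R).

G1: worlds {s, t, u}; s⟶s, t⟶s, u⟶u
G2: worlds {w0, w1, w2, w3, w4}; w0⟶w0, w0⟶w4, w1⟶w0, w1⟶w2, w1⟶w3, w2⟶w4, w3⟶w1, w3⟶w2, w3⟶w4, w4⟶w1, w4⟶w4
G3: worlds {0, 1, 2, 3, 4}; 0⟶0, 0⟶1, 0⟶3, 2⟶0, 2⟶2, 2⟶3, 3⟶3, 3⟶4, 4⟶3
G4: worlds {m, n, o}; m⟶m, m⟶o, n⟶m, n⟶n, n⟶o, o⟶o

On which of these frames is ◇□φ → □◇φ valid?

Frame correspondent (Sahlqvist): ∀x ∀y ∀z (Rxy ∧ Rxz → ∃w (Ryw ∧ Rzw)) — i.e. convergence.
G1: ✓.
G2: fails — Rw3w1 and Rw3w2 but w1 and w2 have no common successor.
G3: fails — R00 and R01 but 0 and 1 have no common successor.
G4: ✓.
Valid on: G1, G4.

G1, G4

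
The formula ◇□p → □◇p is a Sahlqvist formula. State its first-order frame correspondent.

This is the .2 axiom.
It corresponds to convergence: ∀x ∀y ∀z (Rxy ∧ Rxz → ∃w (Ryw ∧ Rzw)).

convergence: ∀x ∀y ∀z (Rxy ∧ Rxz → ∃w (Ryw ∧ Rzw))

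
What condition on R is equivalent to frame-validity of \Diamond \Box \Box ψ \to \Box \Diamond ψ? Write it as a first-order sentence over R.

\forall x \forall y \forall z ((xRy \wedge xRz) \to \exists w (y R^2 w \wedge zRw))

This is a Sahlqvist (Geach-type) schema ◇^1□^2ψ → □^1◇^1ψ.
First-order correspondent: \forall x \forall y \forall z ((xRy \wedge xRz) \to \exists w (y R^2 w \wedge zRw)).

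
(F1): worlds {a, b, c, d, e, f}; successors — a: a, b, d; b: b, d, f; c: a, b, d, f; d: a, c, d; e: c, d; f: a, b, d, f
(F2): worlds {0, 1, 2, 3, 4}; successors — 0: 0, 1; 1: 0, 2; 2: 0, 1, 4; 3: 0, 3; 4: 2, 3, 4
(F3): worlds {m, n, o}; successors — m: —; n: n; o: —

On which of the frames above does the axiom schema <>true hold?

This is the axiom for seriality; its first-order frame correspondent is forall x exists y Rxy.
(F1): condition met.
(F2): condition met.
(F3): fails — world m has no successor.

(F1), (F2)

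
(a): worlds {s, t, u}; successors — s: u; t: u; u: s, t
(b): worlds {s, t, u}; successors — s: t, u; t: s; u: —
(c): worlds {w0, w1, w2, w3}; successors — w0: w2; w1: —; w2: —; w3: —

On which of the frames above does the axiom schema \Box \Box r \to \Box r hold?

The schema corresponds to density: \forall x \forall y (Rxy \to \exists z (Rxz \wedge Rzy)).
(a): fails — Rsu but no z with Rsz and Rzu.
(b): fails — Rsu but no z with Rsz and Rzu.
(c): fails — Rw0w2 but no z with Rw0z and Rzw2.
Valid on no frame.

none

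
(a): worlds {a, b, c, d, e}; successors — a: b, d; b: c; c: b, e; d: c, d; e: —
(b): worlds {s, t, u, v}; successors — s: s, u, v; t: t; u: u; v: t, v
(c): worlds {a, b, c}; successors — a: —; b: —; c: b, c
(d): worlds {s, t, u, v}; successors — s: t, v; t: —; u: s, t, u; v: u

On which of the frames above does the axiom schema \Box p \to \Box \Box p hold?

(c)

This is the axiom for transitivity; its first-order frame correspondent is \forall x \forall y \forall z (Rxy \wedge Ryz \to Rxz).
(a): fails — Rbc and Rcb but not Rbb.
(b): fails — Rsv and Rvt but not Rst.
(c): holds.
(d): fails — Rus and Rsv but not Ruv.
Valid on: (c).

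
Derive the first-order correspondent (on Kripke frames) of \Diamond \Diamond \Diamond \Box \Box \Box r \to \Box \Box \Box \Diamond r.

\forall x \forall y \forall z ((x R^3 y \wedge x R^3 z) \to \exists w (y R^3 w \wedge zRw))

This is a Sahlqvist (Geach-type) schema ◇^3□^3r → □^3◇^1r.
Minimal-valuation argument: fix x; take any y with xR^3y and any z with xR^3z. Set V(r) to the set of worlds R-reachable from y in exactly 3 steps. Then □^3r holds at y, so the antecedent holds at x; validity forces ◇^1r at z, giving a w with zR^1w and yR^3w.
First-order correspondent: \forall x \forall y \forall z ((x R^3 y \wedge x R^3 z) \to \exists w (y R^3 w \wedge zRw)).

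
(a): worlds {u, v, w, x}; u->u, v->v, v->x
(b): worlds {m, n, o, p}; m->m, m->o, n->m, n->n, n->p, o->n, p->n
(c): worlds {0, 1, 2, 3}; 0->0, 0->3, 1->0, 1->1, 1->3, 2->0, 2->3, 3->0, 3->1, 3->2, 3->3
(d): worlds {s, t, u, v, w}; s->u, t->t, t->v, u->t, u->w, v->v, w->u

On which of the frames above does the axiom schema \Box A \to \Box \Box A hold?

(a)

The schema corresponds to transitivity: \forall x \forall y \forall z (Rxy \wedge Ryz \to Rxz).
(a): satisfies the condition.
(b): fails — Ron and Rnm but not Rom.
(c): fails — R23 and R32 but not R22.
(d): fails — Ruw and Rwu but not Ruu.
Valid on: (a).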